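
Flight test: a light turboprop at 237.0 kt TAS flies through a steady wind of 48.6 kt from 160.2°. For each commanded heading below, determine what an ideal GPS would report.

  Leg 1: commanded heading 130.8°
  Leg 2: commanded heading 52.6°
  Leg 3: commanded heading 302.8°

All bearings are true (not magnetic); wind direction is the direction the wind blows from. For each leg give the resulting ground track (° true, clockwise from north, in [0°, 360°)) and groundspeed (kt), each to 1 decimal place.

Leg 1: heading 130.8°; drift -7.0° → track 123.8°, groundspeed 196.1 kt
Leg 2: heading 52.6°; drift -10.4° → track 42.2°, groundspeed 255.9 kt
Leg 3: heading 302.8°; drift +6.1° → track 308.9°, groundspeed 277.2 kt

Leg 1: track=123.8°, groundspeed=196.1 kt
Leg 2: track=42.2°, groundspeed=255.9 kt
Leg 3: track=308.9°, groundspeed=277.2 kt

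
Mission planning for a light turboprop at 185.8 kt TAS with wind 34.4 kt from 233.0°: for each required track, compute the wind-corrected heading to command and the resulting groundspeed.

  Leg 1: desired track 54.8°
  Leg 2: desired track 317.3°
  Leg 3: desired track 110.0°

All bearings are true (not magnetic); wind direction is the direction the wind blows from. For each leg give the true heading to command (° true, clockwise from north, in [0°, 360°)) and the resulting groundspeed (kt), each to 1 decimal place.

Leg 1: heading=55.1°, groundspeed=220.2 kt
Leg 2: heading=306.7°, groundspeed=179.2 kt
Leg 3: heading=118.9°, groundspeed=202.3 kt

Leg 1: desired track 54.8°; wind correction +0.3° → command heading 55.1°, groundspeed 220.2 kt
Leg 2: desired track 317.3°; wind correction -10.6° → command heading 306.7°, groundspeed 179.2 kt
Leg 3: desired track 110.0°; wind correction +8.9° → command heading 118.9°, groundspeed 202.3 kt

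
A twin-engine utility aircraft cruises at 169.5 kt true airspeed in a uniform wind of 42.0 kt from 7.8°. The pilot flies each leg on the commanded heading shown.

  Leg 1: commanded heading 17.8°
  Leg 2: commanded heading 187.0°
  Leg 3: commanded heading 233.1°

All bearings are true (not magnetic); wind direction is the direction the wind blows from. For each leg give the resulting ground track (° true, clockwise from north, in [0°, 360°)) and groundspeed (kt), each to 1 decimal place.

Leg 1: heading 17.8°; drift +3.3° → track 21.1°, groundspeed 128.3 kt
Leg 2: heading 187.0°; drift +0.2° → track 187.2°, groundspeed 211.5 kt
Leg 3: heading 233.1°; drift -8.5° → track 224.6°, groundspeed 201.3 kt

Leg 1: track=21.1°, groundspeed=128.3 kt
Leg 2: track=187.2°, groundspeed=211.5 kt
Leg 3: track=224.6°, groundspeed=201.3 kt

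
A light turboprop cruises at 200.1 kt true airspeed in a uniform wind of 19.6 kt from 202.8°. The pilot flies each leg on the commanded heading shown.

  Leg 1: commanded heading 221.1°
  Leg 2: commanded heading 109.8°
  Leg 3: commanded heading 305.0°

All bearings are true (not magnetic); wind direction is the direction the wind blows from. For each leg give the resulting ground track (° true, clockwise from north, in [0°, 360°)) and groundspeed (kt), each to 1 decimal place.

Leg 1: track=223.0°, groundspeed=181.6 kt
Leg 2: track=104.2°, groundspeed=202.1 kt
Leg 3: track=310.4°, groundspeed=205.1 kt

Leg 1: heading 221.1°; drift +1.9° → track 223.0°, groundspeed 181.6 kt
Leg 2: heading 109.8°; drift -5.6° → track 104.2°, groundspeed 202.1 kt
Leg 3: heading 305.0°; drift +5.4° → track 310.4°, groundspeed 205.1 kt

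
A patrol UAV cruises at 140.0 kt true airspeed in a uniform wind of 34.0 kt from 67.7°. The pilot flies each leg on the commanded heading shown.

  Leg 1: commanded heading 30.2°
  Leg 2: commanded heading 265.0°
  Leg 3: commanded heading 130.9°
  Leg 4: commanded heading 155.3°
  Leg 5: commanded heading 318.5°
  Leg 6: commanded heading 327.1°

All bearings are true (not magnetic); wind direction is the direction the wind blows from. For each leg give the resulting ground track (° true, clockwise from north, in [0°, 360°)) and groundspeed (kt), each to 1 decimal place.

Leg 1: heading 30.2°; drift -10.4° → track 19.8°, groundspeed 114.9 kt
Leg 2: heading 265.0°; drift -3.4° → track 261.6°, groundspeed 172.8 kt
Leg 3: heading 130.9°; drift +13.7° → track 144.6°, groundspeed 128.3 kt
Leg 4: heading 155.3°; drift +13.8° → track 169.1°, groundspeed 142.7 kt
Leg 5: heading 318.5°; drift -12.0° → track 306.5°, groundspeed 154.6 kt
Leg 6: heading 327.1°; drift -12.9° → track 314.2°, groundspeed 150.0 kt

Leg 1: track=19.8°, groundspeed=114.9 kt
Leg 2: track=261.6°, groundspeed=172.8 kt
Leg 3: track=144.6°, groundspeed=128.3 kt
Leg 4: track=169.1°, groundspeed=142.7 kt
Leg 5: track=306.5°, groundspeed=154.6 kt
Leg 6: track=314.2°, groundspeed=150.0 kt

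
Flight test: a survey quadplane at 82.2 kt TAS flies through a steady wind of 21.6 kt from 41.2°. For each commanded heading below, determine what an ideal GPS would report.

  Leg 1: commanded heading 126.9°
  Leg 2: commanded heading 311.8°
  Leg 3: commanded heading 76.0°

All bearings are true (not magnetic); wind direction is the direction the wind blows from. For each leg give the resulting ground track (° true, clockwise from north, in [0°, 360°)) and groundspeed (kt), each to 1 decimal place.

Leg 1: heading 126.9°; drift +15.0° → track 141.9°, groundspeed 83.4 kt
Leg 2: heading 311.8°; drift -14.8° → track 297.0°, groundspeed 84.8 kt
Leg 3: heading 76.0°; drift +10.8° → track 86.8°, groundspeed 65.6 kt

Leg 1: track=141.9°, groundspeed=83.4 kt
Leg 2: track=297.0°, groundspeed=84.8 kt
Leg 3: track=86.8°, groundspeed=65.6 kt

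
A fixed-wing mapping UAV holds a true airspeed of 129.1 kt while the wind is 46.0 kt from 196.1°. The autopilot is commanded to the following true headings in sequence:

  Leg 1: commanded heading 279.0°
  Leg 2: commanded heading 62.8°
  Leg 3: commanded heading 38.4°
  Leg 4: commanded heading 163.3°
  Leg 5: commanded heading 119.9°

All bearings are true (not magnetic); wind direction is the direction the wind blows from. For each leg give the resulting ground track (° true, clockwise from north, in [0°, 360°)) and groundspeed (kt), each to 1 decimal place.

Leg 1: track=299.3°, groundspeed=131.6 kt
Leg 2: track=51.0°, groundspeed=164.1 kt
Leg 3: track=32.6°, groundspeed=172.5 kt
Leg 4: track=147.9°, groundspeed=93.8 kt
Leg 5: track=99.2°, groundspeed=126.3 kt

Leg 1: heading 279.0°; drift +20.3° → track 299.3°, groundspeed 131.6 kt
Leg 2: heading 62.8°; drift -11.8° → track 51.0°, groundspeed 164.1 kt
Leg 3: heading 38.4°; drift -5.8° → track 32.6°, groundspeed 172.5 kt
Leg 4: heading 163.3°; drift -15.4° → track 147.9°, groundspeed 93.8 kt
Leg 5: heading 119.9°; drift -20.7° → track 99.2°, groundspeed 126.3 kt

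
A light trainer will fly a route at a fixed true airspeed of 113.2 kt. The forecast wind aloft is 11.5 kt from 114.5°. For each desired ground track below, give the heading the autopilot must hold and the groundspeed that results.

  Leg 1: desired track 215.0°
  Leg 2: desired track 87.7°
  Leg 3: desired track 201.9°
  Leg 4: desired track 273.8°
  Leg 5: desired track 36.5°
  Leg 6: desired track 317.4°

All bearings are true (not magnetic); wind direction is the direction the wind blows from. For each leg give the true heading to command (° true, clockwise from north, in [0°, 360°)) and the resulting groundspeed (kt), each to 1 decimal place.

Leg 1: desired track 215.0°; wind correction -5.7° → command heading 209.3°, groundspeed 114.7 kt
Leg 2: desired track 87.7°; wind correction +2.6° → command heading 90.3°, groundspeed 102.8 kt
Leg 3: desired track 201.9°; wind correction -5.8° → command heading 196.1°, groundspeed 112.1 kt
Leg 4: desired track 273.8°; wind correction -2.1° → command heading 271.7°, groundspeed 123.9 kt
Leg 5: desired track 36.5°; wind correction +5.7° → command heading 42.2°, groundspeed 110.2 kt
Leg 6: desired track 317.4°; wind correction +2.3° → command heading 319.7°, groundspeed 123.7 kt

Leg 1: heading=209.3°, groundspeed=114.7 kt
Leg 2: heading=90.3°, groundspeed=102.8 kt
Leg 3: heading=196.1°, groundspeed=112.1 kt
Leg 4: heading=271.7°, groundspeed=123.9 kt
Leg 5: heading=42.2°, groundspeed=110.2 kt
Leg 6: heading=319.7°, groundspeed=123.7 kt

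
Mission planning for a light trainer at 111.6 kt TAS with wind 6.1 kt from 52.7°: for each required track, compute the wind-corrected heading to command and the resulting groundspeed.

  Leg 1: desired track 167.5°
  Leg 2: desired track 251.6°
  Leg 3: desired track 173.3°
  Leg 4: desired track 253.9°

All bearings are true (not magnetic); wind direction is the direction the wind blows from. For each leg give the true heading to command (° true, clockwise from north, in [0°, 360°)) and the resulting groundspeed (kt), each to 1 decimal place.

Leg 1: desired track 167.5°; wind correction -2.8° → command heading 164.7°, groundspeed 114.0 kt
Leg 2: desired track 251.6°; wind correction +1.0° → command heading 252.6°, groundspeed 117.4 kt
Leg 3: desired track 173.3°; wind correction -2.7° → command heading 170.6°, groundspeed 114.6 kt
Leg 4: desired track 253.9°; wind correction +1.1° → command heading 255.0°, groundspeed 117.3 kt

Leg 1: heading=164.7°, groundspeed=114.0 kt
Leg 2: heading=252.6°, groundspeed=117.4 kt
Leg 3: heading=170.6°, groundspeed=114.6 kt
Leg 4: heading=255.0°, groundspeed=117.3 kt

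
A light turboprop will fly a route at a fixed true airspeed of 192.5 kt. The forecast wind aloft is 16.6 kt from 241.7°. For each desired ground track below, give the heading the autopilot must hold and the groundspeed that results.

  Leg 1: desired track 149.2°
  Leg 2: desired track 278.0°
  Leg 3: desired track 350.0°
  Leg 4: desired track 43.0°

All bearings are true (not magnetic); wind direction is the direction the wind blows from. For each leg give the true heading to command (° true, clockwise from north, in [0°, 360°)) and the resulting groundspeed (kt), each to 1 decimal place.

Leg 1: heading=154.1°, groundspeed=192.5 kt
Leg 2: heading=275.1°, groundspeed=178.9 kt
Leg 3: heading=345.3°, groundspeed=197.1 kt
Leg 4: heading=41.4°, groundspeed=208.2 kt

Leg 1: desired track 149.2°; wind correction +4.9° → command heading 154.1°, groundspeed 192.5 kt
Leg 2: desired track 278.0°; wind correction -2.9° → command heading 275.1°, groundspeed 178.9 kt
Leg 3: desired track 350.0°; wind correction -4.7° → command heading 345.3°, groundspeed 197.1 kt
Leg 4: desired track 43.0°; wind correction -1.6° → command heading 41.4°, groundspeed 208.2 kt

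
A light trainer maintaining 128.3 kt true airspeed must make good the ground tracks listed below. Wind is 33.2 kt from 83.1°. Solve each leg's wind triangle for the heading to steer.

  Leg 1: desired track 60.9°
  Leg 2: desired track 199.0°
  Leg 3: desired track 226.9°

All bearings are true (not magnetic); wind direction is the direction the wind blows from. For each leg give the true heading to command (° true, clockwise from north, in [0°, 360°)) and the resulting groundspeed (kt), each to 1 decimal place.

Leg 1: desired track 60.9°; wind correction +5.6° → command heading 66.5°, groundspeed 96.9 kt
Leg 2: desired track 199.0°; wind correction -13.5° → command heading 185.5°, groundspeed 139.3 kt
Leg 3: desired track 226.9°; wind correction -8.8° → command heading 218.1°, groundspeed 153.6 kt

Leg 1: heading=66.5°, groundspeed=96.9 kt
Leg 2: heading=185.5°, groundspeed=139.3 kt
Leg 3: heading=218.1°, groundspeed=153.6 kt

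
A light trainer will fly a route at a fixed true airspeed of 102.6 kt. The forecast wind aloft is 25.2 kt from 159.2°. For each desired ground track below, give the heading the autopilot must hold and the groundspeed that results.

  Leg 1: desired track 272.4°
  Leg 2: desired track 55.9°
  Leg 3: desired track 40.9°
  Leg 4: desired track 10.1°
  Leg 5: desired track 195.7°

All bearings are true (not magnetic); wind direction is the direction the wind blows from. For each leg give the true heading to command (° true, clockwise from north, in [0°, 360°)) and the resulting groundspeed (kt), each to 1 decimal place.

Leg 1: desired track 272.4°; wind correction -13.0° → command heading 259.4°, groundspeed 109.9 kt
Leg 2: desired track 55.9°; wind correction +13.8° → command heading 69.7°, groundspeed 105.4 kt
Leg 3: desired track 40.9°; wind correction +12.5° → command heading 53.4°, groundspeed 112.1 kt
Leg 4: desired track 10.1°; wind correction +7.2° → command heading 17.3°, groundspeed 123.4 kt
Leg 5: desired track 195.7°; wind correction -8.4° → command heading 187.3°, groundspeed 81.2 kt

Leg 1: heading=259.4°, groundspeed=109.9 kt
Leg 2: heading=69.7°, groundspeed=105.4 kt
Leg 3: heading=53.4°, groundspeed=112.1 kt
Leg 4: heading=17.3°, groundspeed=123.4 kt
Leg 5: heading=187.3°, groundspeed=81.2 kt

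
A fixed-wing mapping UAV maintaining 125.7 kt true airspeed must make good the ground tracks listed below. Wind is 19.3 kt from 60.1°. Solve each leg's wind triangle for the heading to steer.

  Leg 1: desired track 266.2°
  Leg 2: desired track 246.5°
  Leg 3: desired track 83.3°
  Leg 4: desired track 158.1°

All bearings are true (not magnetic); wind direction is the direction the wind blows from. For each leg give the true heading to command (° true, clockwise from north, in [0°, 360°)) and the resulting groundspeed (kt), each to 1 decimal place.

Leg 1: desired track 266.2°; wind correction +3.9° → command heading 270.1°, groundspeed 142.7 kt
Leg 2: desired track 246.5°; wind correction +1.0° → command heading 247.5°, groundspeed 144.9 kt
Leg 3: desired track 83.3°; wind correction -3.5° → command heading 79.8°, groundspeed 107.7 kt
Leg 4: desired track 158.1°; wind correction -8.7° → command heading 149.4°, groundspeed 126.9 kt

Leg 1: heading=270.1°, groundspeed=142.7 kt
Leg 2: heading=247.5°, groundspeed=144.9 kt
Leg 3: heading=79.8°, groundspeed=107.7 kt
Leg 4: heading=149.4°, groundspeed=126.9 kt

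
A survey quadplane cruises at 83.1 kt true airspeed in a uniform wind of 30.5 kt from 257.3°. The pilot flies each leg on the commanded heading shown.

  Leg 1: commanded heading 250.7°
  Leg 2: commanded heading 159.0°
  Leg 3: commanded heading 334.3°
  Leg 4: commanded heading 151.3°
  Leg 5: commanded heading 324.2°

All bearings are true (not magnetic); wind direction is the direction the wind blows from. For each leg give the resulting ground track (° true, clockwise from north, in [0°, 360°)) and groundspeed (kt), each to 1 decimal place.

Leg 1: heading 250.7°; drift -3.8° → track 246.9°, groundspeed 52.9 kt
Leg 2: heading 159.0°; drift -19.0° → track 140.0°, groundspeed 92.6 kt
Leg 3: heading 334.3°; drift +21.3° → track 355.6°, groundspeed 81.8 kt
Leg 4: heading 151.3°; drift -17.8° → track 133.5°, groundspeed 96.1 kt
Leg 5: heading 324.2°; drift +21.5° → track 345.7°, groundspeed 76.5 kt

Leg 1: track=246.9°, groundspeed=52.9 kt
Leg 2: track=140.0°, groundspeed=92.6 kt
Leg 3: track=355.6°, groundspeed=81.8 kt
Leg 4: track=133.5°, groundspeed=96.1 kt
Leg 5: track=345.7°, groundspeed=76.5 kt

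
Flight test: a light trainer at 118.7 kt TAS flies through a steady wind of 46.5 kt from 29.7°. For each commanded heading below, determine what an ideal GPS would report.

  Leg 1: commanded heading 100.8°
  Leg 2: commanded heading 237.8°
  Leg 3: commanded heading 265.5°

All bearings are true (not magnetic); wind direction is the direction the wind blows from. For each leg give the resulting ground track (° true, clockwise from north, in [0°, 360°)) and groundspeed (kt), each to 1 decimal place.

Leg 1: track=123.8°, groundspeed=112.6 kt
Leg 2: track=230.0°, groundspeed=161.2 kt
Leg 3: track=250.6°, groundspeed=149.9 kt

Leg 1: heading 100.8°; drift +23.0° → track 123.8°, groundspeed 112.6 kt
Leg 2: heading 237.8°; drift -7.8° → track 230.0°, groundspeed 161.2 kt
Leg 3: heading 265.5°; drift -14.9° → track 250.6°, groundspeed 149.9 kt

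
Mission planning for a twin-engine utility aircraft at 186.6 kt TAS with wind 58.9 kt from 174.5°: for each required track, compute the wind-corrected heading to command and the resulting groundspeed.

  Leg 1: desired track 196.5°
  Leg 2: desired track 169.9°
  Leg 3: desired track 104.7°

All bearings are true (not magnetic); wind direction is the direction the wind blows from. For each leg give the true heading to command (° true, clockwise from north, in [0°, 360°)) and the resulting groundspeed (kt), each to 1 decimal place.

Leg 1: heading=189.7°, groundspeed=130.7 kt
Leg 2: heading=171.4°, groundspeed=127.8 kt
Leg 3: heading=121.9°, groundspeed=157.9 kt

Leg 1: desired track 196.5°; wind correction -6.8° → command heading 189.7°, groundspeed 130.7 kt
Leg 2: desired track 169.9°; wind correction +1.5° → command heading 171.4°, groundspeed 127.8 kt
Leg 3: desired track 104.7°; wind correction +17.2° → command heading 121.9°, groundspeed 157.9 kt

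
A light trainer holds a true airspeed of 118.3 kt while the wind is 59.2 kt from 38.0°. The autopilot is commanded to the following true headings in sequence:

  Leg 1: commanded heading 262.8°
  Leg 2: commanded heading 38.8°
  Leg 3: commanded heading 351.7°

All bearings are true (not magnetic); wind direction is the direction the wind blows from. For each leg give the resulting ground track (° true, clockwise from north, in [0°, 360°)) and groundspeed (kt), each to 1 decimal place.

Leg 1: track=248.2°, groundspeed=165.6 kt
Leg 2: track=39.6°, groundspeed=59.1 kt
Leg 3: track=322.8°, groundspeed=88.4 kt

Leg 1: heading 262.8°; drift -14.6° → track 248.2°, groundspeed 165.6 kt
Leg 2: heading 38.8°; drift +0.8° → track 39.6°, groundspeed 59.1 kt
Leg 3: heading 351.7°; drift -28.9° → track 322.8°, groundspeed 88.4 kt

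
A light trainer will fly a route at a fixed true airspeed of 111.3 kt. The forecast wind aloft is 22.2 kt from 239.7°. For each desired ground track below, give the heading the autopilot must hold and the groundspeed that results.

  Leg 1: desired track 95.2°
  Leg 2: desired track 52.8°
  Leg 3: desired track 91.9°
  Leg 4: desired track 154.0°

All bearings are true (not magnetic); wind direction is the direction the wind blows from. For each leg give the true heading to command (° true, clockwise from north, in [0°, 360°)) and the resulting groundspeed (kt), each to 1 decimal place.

Leg 1: heading=101.9°, groundspeed=128.6 kt
Leg 2: heading=51.4°, groundspeed=133.3 kt
Leg 3: heading=98.0°, groundspeed=129.5 kt
Leg 4: heading=165.5°, groundspeed=107.4 kt

Leg 1: desired track 95.2°; wind correction +6.7° → command heading 101.9°, groundspeed 128.6 kt
Leg 2: desired track 52.8°; wind correction -1.4° → command heading 51.4°, groundspeed 133.3 kt
Leg 3: desired track 91.9°; wind correction +6.1° → command heading 98.0°, groundspeed 129.5 kt
Leg 4: desired track 154.0°; wind correction +11.5° → command heading 165.5°, groundspeed 107.4 kt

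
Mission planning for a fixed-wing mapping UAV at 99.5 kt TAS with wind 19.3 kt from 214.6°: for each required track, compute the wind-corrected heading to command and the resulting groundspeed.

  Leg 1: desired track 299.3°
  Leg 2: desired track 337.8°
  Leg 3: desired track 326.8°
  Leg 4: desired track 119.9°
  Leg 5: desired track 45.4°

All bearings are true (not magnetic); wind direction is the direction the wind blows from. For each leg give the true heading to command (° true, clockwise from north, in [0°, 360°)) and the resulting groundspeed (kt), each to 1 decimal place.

Leg 1: heading=288.2°, groundspeed=95.8 kt
Leg 2: heading=328.5°, groundspeed=108.7 kt
Leg 3: heading=316.5°, groundspeed=105.2 kt
Leg 4: heading=131.0°, groundspeed=99.2 kt
Leg 5: heading=47.5°, groundspeed=118.4 kt

Leg 1: desired track 299.3°; wind correction -11.1° → command heading 288.2°, groundspeed 95.8 kt
Leg 2: desired track 337.8°; wind correction -9.3° → command heading 328.5°, groundspeed 108.7 kt
Leg 3: desired track 326.8°; wind correction -10.3° → command heading 316.5°, groundspeed 105.2 kt
Leg 4: desired track 119.9°; wind correction +11.1° → command heading 131.0°, groundspeed 99.2 kt
Leg 5: desired track 45.4°; wind correction +2.1° → command heading 47.5°, groundspeed 118.4 kt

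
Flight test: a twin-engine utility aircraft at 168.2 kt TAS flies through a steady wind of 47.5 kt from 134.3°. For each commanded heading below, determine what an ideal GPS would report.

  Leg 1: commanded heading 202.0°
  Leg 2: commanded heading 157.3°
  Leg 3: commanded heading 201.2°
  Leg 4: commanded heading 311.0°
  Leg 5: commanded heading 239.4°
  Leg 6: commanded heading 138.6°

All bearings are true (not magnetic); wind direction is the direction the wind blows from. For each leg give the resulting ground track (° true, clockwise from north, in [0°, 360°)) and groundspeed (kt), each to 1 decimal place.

Leg 1: heading 202.0°; drift +16.3° → track 218.3°, groundspeed 156.5 kt
Leg 2: heading 157.3°; drift +8.5° → track 165.8°, groundspeed 125.9 kt
Leg 3: heading 201.2°; drift +16.3° → track 217.5°, groundspeed 155.8 kt
Leg 4: heading 311.0°; drift +0.7° → track 311.7°, groundspeed 215.6 kt
Leg 5: heading 239.4°; drift +14.3° → track 253.7°, groundspeed 186.3 kt
Leg 6: heading 138.6°; drift +1.7° → track 140.3°, groundspeed 120.9 kt

Leg 1: track=218.3°, groundspeed=156.5 kt
Leg 2: track=165.8°, groundspeed=125.9 kt
Leg 3: track=217.5°, groundspeed=155.8 kt
Leg 4: track=311.7°, groundspeed=215.6 kt
Leg 5: track=253.7°, groundspeed=186.3 kt
Leg 6: track=140.3°, groundspeed=120.9 kt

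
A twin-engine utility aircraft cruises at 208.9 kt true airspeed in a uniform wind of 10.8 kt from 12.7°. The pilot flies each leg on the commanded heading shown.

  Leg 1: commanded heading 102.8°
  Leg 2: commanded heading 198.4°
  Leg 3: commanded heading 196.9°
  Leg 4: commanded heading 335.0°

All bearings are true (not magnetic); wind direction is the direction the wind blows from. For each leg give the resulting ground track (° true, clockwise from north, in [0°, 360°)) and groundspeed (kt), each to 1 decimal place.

Leg 1: heading 102.8°; drift +3.0° → track 105.8°, groundspeed 209.2 kt
Leg 2: heading 198.4°; drift -0.3° → track 198.1°, groundspeed 219.6 kt
Leg 3: heading 196.9°; drift -0.2° → track 196.7°, groundspeed 219.7 kt
Leg 4: heading 335.0°; drift -1.9° → track 333.1°, groundspeed 200.5 kt

Leg 1: track=105.8°, groundspeed=209.2 kt
Leg 2: track=198.1°, groundspeed=219.6 kt
Leg 3: track=196.7°, groundspeed=219.7 kt
Leg 4: track=333.1°, groundspeed=200.5 kt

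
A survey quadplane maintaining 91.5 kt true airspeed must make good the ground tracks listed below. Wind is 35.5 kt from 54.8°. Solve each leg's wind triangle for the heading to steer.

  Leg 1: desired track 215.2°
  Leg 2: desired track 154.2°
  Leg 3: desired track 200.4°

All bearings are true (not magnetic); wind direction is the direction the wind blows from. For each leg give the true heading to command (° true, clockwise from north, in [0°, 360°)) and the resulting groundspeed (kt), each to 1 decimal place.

Leg 1: heading=207.7°, groundspeed=124.2 kt
Leg 2: heading=131.7°, groundspeed=90.3 kt
Leg 3: heading=187.7°, groundspeed=118.6 kt

Leg 1: desired track 215.2°; wind correction -7.5° → command heading 207.7°, groundspeed 124.2 kt
Leg 2: desired track 154.2°; wind correction -22.5° → command heading 131.7°, groundspeed 90.3 kt
Leg 3: desired track 200.4°; wind correction -12.7° → command heading 187.7°, groundspeed 118.6 kt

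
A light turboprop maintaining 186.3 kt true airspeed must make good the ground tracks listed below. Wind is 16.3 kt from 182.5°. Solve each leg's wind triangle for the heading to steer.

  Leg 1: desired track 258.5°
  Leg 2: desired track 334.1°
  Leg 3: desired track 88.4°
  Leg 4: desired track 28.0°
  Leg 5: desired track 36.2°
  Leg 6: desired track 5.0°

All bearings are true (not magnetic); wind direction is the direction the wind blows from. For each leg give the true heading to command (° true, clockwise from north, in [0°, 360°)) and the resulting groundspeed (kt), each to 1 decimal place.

Leg 1: heading=253.6°, groundspeed=181.7 kt
Leg 2: heading=331.7°, groundspeed=200.5 kt
Leg 3: heading=93.4°, groundspeed=186.8 kt
Leg 4: heading=30.2°, groundspeed=200.9 kt
Leg 5: heading=39.0°, groundspeed=199.6 kt
Leg 6: heading=5.2°, groundspeed=202.6 kt

Leg 1: desired track 258.5°; wind correction -4.9° → command heading 253.6°, groundspeed 181.7 kt
Leg 2: desired track 334.1°; wind correction -2.4° → command heading 331.7°, groundspeed 200.5 kt
Leg 3: desired track 88.4°; wind correction +5.0° → command heading 93.4°, groundspeed 186.8 kt
Leg 4: desired track 28.0°; wind correction +2.2° → command heading 30.2°, groundspeed 200.9 kt
Leg 5: desired track 36.2°; wind correction +2.8° → command heading 39.0°, groundspeed 199.6 kt
Leg 6: desired track 5.0°; wind correction +0.2° → command heading 5.2°, groundspeed 202.6 kt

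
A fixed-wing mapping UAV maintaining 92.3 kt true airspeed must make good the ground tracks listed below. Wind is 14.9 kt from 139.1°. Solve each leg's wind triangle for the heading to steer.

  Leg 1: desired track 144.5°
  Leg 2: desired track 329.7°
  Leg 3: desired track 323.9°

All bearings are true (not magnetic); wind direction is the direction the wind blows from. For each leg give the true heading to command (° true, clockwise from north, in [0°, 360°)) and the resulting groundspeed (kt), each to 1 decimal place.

Leg 1: desired track 144.5°; wind correction -0.9° → command heading 143.6°, groundspeed 77.5 kt
Leg 2: desired track 329.7°; wind correction +1.7° → command heading 331.4°, groundspeed 106.9 kt
Leg 3: desired track 323.9°; wind correction +0.8° → command heading 324.7°, groundspeed 107.1 kt

Leg 1: heading=143.6°, groundspeed=77.5 kt
Leg 2: heading=331.4°, groundspeed=106.9 kt
Leg 3: heading=324.7°, groundspeed=107.1 kt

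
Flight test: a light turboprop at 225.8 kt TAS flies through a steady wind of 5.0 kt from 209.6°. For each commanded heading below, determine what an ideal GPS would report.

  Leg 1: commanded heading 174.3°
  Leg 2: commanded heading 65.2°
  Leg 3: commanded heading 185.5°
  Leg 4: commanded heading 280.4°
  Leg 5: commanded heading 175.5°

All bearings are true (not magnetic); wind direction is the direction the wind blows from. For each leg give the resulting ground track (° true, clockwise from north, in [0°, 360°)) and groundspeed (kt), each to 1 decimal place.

Leg 1: heading 174.3°; drift -0.7° → track 173.6°, groundspeed 221.7 kt
Leg 2: heading 65.2°; drift -0.7° → track 64.5°, groundspeed 229.9 kt
Leg 3: heading 185.5°; drift -0.5° → track 185.0°, groundspeed 221.2 kt
Leg 4: heading 280.4°; drift +1.2° → track 281.6°, groundspeed 224.2 kt
Leg 5: heading 175.5°; drift -0.7° → track 174.8°, groundspeed 221.7 kt

Leg 1: track=173.6°, groundspeed=221.7 kt
Leg 2: track=64.5°, groundspeed=229.9 kt
Leg 3: track=185.0°, groundspeed=221.2 kt
Leg 4: track=281.6°, groundspeed=224.2 kt
Leg 5: track=174.8°, groundspeed=221.7 kt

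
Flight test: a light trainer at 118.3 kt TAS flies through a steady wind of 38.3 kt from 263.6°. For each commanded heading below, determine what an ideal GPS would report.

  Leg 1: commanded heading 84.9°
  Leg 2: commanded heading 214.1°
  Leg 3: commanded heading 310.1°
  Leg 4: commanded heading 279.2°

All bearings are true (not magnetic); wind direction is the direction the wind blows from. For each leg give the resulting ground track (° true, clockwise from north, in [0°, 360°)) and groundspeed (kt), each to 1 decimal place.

Leg 1: heading 84.9°; drift -0.3° → track 84.6°, groundspeed 156.6 kt
Leg 2: heading 214.1°; drift -17.3° → track 196.8°, groundspeed 97.9 kt
Leg 3: heading 310.1°; drift +16.8° → track 326.9°, groundspeed 96.0 kt
Leg 4: heading 279.2°; drift +7.2° → track 286.4°, groundspeed 82.1 kt

Leg 1: track=84.6°, groundspeed=156.6 kt
Leg 2: track=196.8°, groundspeed=97.9 kt
Leg 3: track=326.9°, groundspeed=96.0 kt
Leg 4: track=286.4°, groundspeed=82.1 kt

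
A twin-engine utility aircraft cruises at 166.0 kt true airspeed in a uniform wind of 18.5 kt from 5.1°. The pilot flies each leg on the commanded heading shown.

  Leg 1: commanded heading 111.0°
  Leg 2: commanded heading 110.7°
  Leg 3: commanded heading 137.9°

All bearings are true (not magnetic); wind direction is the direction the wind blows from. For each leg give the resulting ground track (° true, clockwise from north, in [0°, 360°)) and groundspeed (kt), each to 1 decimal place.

Leg 1: track=116.9°, groundspeed=172.0 kt
Leg 2: track=116.6°, groundspeed=171.9 kt
Leg 3: track=142.2°, groundspeed=179.1 kt

Leg 1: heading 111.0°; drift +5.9° → track 116.9°, groundspeed 172.0 kt
Leg 2: heading 110.7°; drift +5.9° → track 116.6°, groundspeed 171.9 kt
Leg 3: heading 137.9°; drift +4.3° → track 142.2°, groundspeed 179.1 kt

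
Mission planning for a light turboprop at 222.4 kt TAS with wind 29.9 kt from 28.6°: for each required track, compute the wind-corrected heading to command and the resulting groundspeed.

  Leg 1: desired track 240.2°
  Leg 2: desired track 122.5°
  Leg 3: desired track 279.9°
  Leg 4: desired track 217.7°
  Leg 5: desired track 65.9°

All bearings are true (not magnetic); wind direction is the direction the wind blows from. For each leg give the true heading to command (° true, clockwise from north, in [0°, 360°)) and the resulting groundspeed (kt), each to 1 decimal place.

Leg 1: heading=244.2°, groundspeed=247.3 kt
Leg 2: heading=114.8°, groundspeed=222.4 kt
Leg 3: heading=287.2°, groundspeed=230.2 kt
Leg 4: heading=218.9°, groundspeed=251.9 kt
Leg 5: heading=61.2°, groundspeed=197.9 kt

Leg 1: desired track 240.2°; wind correction +4.0° → command heading 244.2°, groundspeed 247.3 kt
Leg 2: desired track 122.5°; wind correction -7.7° → command heading 114.8°, groundspeed 222.4 kt
Leg 3: desired track 279.9°; wind correction +7.3° → command heading 287.2°, groundspeed 230.2 kt
Leg 4: desired track 217.7°; wind correction +1.2° → command heading 218.9°, groundspeed 251.9 kt
Leg 5: desired track 65.9°; wind correction -4.7° → command heading 61.2°, groundspeed 197.9 kt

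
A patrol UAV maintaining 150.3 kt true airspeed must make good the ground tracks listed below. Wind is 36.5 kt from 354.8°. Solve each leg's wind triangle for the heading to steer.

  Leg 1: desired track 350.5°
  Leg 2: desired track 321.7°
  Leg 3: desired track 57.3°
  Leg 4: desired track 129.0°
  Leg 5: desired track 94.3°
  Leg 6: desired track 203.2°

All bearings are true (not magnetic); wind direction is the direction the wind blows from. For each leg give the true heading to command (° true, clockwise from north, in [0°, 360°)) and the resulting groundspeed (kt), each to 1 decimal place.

Leg 1: desired track 350.5°; wind correction +1.0° → command heading 351.5°, groundspeed 113.9 kt
Leg 2: desired track 321.7°; wind correction +7.6° → command heading 329.3°, groundspeed 118.4 kt
Leg 3: desired track 57.3°; wind correction -12.4° → command heading 44.9°, groundspeed 129.9 kt
Leg 4: desired track 129.0°; wind correction -10.0° → command heading 119.0°, groundspeed 173.5 kt
Leg 5: desired track 94.3°; wind correction -13.9° → command heading 80.4°, groundspeed 151.9 kt
Leg 6: desired track 203.2°; wind correction +6.6° → command heading 209.8°, groundspeed 181.4 kt

Leg 1: heading=351.5°, groundspeed=113.9 kt
Leg 2: heading=329.3°, groundspeed=118.4 kt
Leg 3: heading=44.9°, groundspeed=129.9 kt
Leg 4: heading=119.0°, groundspeed=173.5 kt
Leg 5: heading=80.4°, groundspeed=151.9 kt
Leg 6: heading=209.8°, groundspeed=181.4 kt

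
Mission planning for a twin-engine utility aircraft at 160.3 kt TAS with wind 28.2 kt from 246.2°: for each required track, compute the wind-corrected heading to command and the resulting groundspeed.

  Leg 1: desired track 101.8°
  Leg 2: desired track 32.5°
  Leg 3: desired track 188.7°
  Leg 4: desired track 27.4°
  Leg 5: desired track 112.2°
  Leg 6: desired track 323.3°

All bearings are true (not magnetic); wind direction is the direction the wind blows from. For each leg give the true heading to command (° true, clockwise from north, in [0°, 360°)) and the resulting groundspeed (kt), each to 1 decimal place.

Leg 1: desired track 101.8°; wind correction +5.9° → command heading 107.7°, groundspeed 182.4 kt
Leg 2: desired track 32.5°; wind correction -5.6° → command heading 26.9°, groundspeed 183.0 kt
Leg 3: desired track 188.7°; wind correction +8.5° → command heading 197.2°, groundspeed 143.4 kt
Leg 4: desired track 27.4°; wind correction -6.3° → command heading 21.1°, groundspeed 181.3 kt
Leg 5: desired track 112.2°; wind correction +7.3° → command heading 119.5°, groundspeed 178.6 kt
Leg 6: desired track 323.3°; wind correction -9.9° → command heading 313.4°, groundspeed 151.6 kt

Leg 1: heading=107.7°, groundspeed=182.4 kt
Leg 2: heading=26.9°, groundspeed=183.0 kt
Leg 3: heading=197.2°, groundspeed=143.4 kt
Leg 4: heading=21.1°, groundspeed=181.3 kt
Leg 5: heading=119.5°, groundspeed=178.6 kt
Leg 6: heading=313.4°, groundspeed=151.6 kt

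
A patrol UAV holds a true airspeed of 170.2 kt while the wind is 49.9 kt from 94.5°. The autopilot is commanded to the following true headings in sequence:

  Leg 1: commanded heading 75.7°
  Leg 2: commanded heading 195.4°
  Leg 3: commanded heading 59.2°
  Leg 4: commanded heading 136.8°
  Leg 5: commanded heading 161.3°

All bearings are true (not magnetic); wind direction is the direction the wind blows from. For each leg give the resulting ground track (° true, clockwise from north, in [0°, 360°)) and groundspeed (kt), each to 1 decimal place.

Leg 1: heading 75.7°; drift -7.5° → track 68.2°, groundspeed 124.0 kt
Leg 2: heading 195.4°; drift +15.3° → track 210.7°, groundspeed 186.2 kt
Leg 3: heading 59.2°; drift -12.6° → track 46.6°, groundspeed 132.6 kt
Leg 4: heading 136.8°; drift +14.1° → track 150.9°, groundspeed 137.5 kt
Leg 5: heading 161.3°; drift +16.9° → track 178.2°, groundspeed 157.4 kt

Leg 1: track=68.2°, groundspeed=124.0 kt
Leg 2: track=210.7°, groundspeed=186.2 kt
Leg 3: track=46.6°, groundspeed=132.6 kt
Leg 4: track=150.9°, groundspeed=137.5 kt
Leg 5: track=178.2°, groundspeed=157.4 kt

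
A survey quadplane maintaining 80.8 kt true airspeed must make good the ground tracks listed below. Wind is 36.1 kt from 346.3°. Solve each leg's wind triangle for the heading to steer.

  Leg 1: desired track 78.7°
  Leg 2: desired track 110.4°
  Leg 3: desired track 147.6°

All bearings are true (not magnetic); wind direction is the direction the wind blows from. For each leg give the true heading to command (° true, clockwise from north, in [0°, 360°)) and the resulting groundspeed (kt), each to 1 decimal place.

Leg 1: heading=52.2°, groundspeed=73.8 kt
Leg 2: heading=88.7°, groundspeed=95.3 kt
Leg 3: heading=139.4°, groundspeed=114.2 kt

Leg 1: desired track 78.7°; wind correction -26.5° → command heading 52.2°, groundspeed 73.8 kt
Leg 2: desired track 110.4°; wind correction -21.7° → command heading 88.7°, groundspeed 95.3 kt
Leg 3: desired track 147.6°; wind correction -8.2° → command heading 139.4°, groundspeed 114.2 kt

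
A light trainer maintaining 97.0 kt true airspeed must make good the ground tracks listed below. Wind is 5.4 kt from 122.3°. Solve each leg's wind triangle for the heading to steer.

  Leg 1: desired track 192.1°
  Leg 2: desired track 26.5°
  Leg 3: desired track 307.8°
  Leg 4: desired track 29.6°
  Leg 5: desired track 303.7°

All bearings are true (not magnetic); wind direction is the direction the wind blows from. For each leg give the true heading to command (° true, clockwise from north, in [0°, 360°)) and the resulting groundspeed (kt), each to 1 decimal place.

Leg 1: heading=189.1°, groundspeed=95.0 kt
Leg 2: heading=29.7°, groundspeed=97.4 kt
Leg 3: heading=308.1°, groundspeed=102.4 kt
Leg 4: heading=32.8°, groundspeed=97.1 kt
Leg 5: heading=303.8°, groundspeed=102.4 kt

Leg 1: desired track 192.1°; wind correction -3.0° → command heading 189.1°, groundspeed 95.0 kt
Leg 2: desired track 26.5°; wind correction +3.2° → command heading 29.7°, groundspeed 97.4 kt
Leg 3: desired track 307.8°; wind correction +0.3° → command heading 308.1°, groundspeed 102.4 kt
Leg 4: desired track 29.6°; wind correction +3.2° → command heading 32.8°, groundspeed 97.1 kt
Leg 5: desired track 303.7°; wind correction +0.1° → command heading 303.8°, groundspeed 102.4 kt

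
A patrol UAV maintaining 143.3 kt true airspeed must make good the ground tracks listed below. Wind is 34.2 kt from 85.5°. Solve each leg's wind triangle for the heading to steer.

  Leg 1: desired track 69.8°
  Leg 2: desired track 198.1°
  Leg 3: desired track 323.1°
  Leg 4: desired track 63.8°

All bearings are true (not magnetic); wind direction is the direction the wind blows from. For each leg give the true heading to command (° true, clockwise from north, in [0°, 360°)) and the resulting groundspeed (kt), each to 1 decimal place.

Leg 1: desired track 69.8°; wind correction +3.7° → command heading 73.5°, groundspeed 110.1 kt
Leg 2: desired track 198.1°; wind correction -12.7° → command heading 185.4°, groundspeed 152.9 kt
Leg 3: desired track 323.1°; wind correction +11.6° → command heading 334.7°, groundspeed 158.7 kt
Leg 4: desired track 63.8°; wind correction +5.1° → command heading 68.9°, groundspeed 111.0 kt

Leg 1: heading=73.5°, groundspeed=110.1 kt
Leg 2: heading=185.4°, groundspeed=152.9 kt
Leg 3: heading=334.7°, groundspeed=158.7 kt
Leg 4: heading=68.9°, groundspeed=111.0 kt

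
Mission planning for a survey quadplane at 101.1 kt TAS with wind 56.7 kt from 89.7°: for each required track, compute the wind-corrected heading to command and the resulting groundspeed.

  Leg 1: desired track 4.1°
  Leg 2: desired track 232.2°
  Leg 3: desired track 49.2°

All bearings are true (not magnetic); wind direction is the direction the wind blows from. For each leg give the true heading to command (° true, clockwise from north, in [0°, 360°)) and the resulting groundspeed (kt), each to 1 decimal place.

Leg 1: heading=38.1°, groundspeed=79.5 kt
Leg 2: heading=212.2°, groundspeed=140.0 kt
Leg 3: heading=70.6°, groundspeed=51.0 kt

Leg 1: desired track 4.1°; wind correction +34.0° → command heading 38.1°, groundspeed 79.5 kt
Leg 2: desired track 232.2°; wind correction -20.0° → command heading 212.2°, groundspeed 140.0 kt
Leg 3: desired track 49.2°; wind correction +21.4° → command heading 70.6°, groundspeed 51.0 kt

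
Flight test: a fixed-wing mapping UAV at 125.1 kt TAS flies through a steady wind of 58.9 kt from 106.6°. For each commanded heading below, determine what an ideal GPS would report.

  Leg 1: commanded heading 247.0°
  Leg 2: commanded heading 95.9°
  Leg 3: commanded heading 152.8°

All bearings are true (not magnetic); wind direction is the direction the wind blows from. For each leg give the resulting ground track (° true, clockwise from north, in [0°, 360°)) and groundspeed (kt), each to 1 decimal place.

Leg 1: track=259.4°, groundspeed=174.6 kt
Leg 2: track=86.7°, groundspeed=68.1 kt
Leg 3: track=179.6°, groundspeed=94.4 kt

Leg 1: heading 247.0°; drift +12.4° → track 259.4°, groundspeed 174.6 kt
Leg 2: heading 95.9°; drift -9.2° → track 86.7°, groundspeed 68.1 kt
Leg 3: heading 152.8°; drift +26.8° → track 179.6°, groundspeed 94.4 kt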